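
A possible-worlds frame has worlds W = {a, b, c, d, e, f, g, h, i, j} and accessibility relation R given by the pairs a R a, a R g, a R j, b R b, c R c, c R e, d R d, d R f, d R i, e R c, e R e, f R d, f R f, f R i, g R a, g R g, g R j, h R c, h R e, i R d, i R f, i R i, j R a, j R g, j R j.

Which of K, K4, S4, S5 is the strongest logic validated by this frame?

Transitive (axiom 4): yes — every two-step R-path is closed by a direct edge.
Reflexive (axiom T): no — h is not related to itself.
Euclidean (axiom 5): yes — any two successors of a common world are R-related.
So F validates K, K4; S4 would additionally require R to be reflexive. The strongest is K4.

K4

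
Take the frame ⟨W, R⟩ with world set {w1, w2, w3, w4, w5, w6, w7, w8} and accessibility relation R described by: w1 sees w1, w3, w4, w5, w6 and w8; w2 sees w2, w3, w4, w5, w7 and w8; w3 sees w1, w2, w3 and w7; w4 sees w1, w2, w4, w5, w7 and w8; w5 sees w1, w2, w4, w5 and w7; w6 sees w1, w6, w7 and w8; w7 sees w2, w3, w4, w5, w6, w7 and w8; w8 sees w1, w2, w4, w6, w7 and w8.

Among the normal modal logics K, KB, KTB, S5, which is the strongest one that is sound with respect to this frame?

KTB

Symmetric (axiom B): yes — every pair in R has its reverse in R.
Reflexive (axiom T): yes — every world is R-related to itself.
Euclidean (axiom 5): no — w1 R w3 and w1 R w4, but not w3 R w4.
So F validates K, KB, KTB; S5 would additionally require R to be Euclidean. The strongest is KTB.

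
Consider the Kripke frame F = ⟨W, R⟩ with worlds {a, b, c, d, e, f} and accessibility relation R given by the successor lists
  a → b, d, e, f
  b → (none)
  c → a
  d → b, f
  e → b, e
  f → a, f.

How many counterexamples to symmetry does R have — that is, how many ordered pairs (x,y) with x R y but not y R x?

Enumerating: (a,b), (a,d), (a,e), (c,a), (d,b), (d,f), (e,b).

7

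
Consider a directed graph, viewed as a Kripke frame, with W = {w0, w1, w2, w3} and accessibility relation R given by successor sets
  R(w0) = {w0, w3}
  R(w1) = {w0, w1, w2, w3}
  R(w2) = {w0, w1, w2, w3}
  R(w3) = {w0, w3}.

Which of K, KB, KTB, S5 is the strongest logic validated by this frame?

K

Symmetric (axiom B): no — w1 R w0 but not w0 R w1.
Reflexive (axiom T): yes — every world is R-related to itself.
Euclidean (axiom 5): no — w1 R w0 and w1 R w2, but not w0 R w2.
So F validates K; KB would additionally require R to be symmetric. The strongest is K.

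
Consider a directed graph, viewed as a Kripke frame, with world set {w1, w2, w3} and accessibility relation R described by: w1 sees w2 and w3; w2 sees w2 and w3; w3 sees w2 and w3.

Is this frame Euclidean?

Euclidean: yes — any two successors of a common world are R-related.

Yes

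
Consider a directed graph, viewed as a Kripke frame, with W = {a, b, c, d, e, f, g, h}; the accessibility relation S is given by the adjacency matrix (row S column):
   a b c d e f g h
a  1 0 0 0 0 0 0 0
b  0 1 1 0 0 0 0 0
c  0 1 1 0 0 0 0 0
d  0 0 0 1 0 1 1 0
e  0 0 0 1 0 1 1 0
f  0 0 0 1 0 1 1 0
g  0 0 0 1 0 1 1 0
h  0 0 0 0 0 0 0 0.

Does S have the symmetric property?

No

Symmetric: no — e S d but not d S e.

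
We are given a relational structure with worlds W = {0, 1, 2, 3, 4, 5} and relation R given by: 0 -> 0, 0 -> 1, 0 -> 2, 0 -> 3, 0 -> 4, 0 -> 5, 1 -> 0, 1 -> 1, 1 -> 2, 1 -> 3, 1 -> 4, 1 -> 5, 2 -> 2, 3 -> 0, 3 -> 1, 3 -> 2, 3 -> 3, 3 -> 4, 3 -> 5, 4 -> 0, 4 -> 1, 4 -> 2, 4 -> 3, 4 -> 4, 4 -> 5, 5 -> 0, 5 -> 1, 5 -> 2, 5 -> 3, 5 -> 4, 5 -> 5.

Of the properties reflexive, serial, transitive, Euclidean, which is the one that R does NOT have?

Reflexive: yes — every world is R-related to itself.
Serial: yes — every world has a successor (e.g. 0 R 0).
Transitive: yes — every two-step R-path is closed by a direct edge.
Euclidean: no — 0 R 2 and 0 R 1, but not 2 R 1.
Only Euclidean fails.

Euclidean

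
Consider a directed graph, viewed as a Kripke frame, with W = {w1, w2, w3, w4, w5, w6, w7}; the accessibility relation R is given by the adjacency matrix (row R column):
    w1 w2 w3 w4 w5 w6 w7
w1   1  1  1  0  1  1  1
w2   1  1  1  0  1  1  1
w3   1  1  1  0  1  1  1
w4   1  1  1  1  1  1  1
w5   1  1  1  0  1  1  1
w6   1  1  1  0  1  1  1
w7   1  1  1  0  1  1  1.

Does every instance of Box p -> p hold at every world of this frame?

Yes

The schema T characterises exactly the reflexive frames.
Reflexive: yes — every world is R-related to itself.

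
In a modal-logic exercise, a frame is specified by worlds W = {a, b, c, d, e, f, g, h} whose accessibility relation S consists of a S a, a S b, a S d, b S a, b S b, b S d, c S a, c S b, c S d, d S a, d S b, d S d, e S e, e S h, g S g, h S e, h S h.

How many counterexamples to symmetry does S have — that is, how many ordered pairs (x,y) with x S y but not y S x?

3

Enumerating: (c,a), (c,b), (c,d).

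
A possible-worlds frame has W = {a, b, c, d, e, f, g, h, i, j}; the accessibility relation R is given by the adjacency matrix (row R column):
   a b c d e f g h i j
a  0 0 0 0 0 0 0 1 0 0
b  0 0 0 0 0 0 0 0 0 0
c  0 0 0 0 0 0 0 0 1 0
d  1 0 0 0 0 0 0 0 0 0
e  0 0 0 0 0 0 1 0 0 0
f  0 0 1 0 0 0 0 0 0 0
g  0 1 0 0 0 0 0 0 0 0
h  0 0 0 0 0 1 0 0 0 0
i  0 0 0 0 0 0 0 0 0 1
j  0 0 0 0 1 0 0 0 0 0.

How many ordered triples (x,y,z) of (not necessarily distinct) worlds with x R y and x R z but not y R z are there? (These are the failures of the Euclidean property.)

9

Enumerating: (a,h,h), (c,i,i), (d,a,a), (e,g,g), (f,c,c), (g,b,b), (h,f,f), (i,j,j), (j,e,e).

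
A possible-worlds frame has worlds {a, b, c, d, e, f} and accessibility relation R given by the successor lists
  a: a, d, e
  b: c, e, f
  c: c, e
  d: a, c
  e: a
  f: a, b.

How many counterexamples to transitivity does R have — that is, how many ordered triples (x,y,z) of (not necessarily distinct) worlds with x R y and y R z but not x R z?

Enumerating: (a,d,c), (b,e,a), (b,f,a), (b,f,b), (c,e,a), (d,a,d), (d,a,e), (d,c,e), (e,a,d), (e,a,e), (f,a,d), (f,a,e), (f,b,c), (f,b,e), (f,b,f).

15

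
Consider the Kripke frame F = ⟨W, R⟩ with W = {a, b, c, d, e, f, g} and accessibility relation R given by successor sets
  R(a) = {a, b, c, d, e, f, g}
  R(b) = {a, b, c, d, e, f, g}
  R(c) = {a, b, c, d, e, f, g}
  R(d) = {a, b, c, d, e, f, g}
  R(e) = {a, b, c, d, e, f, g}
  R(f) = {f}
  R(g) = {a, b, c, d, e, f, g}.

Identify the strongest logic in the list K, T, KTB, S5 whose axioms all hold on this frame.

Reflexive (axiom T): yes — every world is R-related to itself.
Symmetric (axiom B): no — a R f but not f R a.
Euclidean (axiom 5): no — a R f and a R b, but not f R b.
So F validates K, T; KTB would additionally require R to be symmetric. The strongest is T.

T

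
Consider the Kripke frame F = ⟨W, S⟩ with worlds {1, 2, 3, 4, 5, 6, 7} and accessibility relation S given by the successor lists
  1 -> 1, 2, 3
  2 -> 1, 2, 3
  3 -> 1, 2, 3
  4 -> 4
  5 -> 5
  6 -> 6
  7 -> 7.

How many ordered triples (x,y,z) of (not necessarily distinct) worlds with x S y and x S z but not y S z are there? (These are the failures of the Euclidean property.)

0

S is Euclidean; there are no such tuples.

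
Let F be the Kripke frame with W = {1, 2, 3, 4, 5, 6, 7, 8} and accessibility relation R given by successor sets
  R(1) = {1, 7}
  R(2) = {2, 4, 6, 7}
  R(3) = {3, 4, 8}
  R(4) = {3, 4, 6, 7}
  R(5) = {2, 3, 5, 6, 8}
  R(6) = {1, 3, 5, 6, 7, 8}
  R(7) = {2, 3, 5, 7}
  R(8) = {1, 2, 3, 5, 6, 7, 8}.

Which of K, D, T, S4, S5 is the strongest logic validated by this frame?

Serial (axiom D): yes — every world has a successor (e.g. 1 R 1).
Reflexive (axiom T): yes — every world is R-related to itself.
Transitive (axiom 4): no — 1 R 7 and 7 R 2, but not 1 R 2.
Euclidean (axiom 5): no — 2 R 6 and 2 R 4, but not 6 R 4.
So F validates K, D, T; S4 would additionally require R to be transitive. The strongest is T.

T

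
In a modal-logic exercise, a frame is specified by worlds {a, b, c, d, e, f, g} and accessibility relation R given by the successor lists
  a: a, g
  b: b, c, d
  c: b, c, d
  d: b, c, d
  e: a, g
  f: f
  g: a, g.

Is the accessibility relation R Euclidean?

Yes

Euclidean: yes — any two successors of a common world are R-related.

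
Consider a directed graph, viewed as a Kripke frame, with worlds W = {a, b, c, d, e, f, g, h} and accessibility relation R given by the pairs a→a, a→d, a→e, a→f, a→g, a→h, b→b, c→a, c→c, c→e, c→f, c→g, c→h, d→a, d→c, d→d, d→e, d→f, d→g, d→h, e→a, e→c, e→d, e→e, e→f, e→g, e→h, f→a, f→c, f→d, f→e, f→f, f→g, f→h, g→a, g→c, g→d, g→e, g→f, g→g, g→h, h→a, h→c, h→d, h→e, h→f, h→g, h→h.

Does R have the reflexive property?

Yes

Reflexive: yes — every world is R-related to itself.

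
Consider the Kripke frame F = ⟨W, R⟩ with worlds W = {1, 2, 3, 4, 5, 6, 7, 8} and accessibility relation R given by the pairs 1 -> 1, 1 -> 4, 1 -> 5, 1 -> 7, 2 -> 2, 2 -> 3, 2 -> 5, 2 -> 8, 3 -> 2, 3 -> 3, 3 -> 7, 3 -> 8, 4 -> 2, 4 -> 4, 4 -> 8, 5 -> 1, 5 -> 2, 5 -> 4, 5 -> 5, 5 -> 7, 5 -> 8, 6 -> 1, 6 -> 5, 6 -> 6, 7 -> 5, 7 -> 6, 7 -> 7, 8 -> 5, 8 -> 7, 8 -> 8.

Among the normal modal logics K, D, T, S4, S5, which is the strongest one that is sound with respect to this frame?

Serial (axiom D): yes — every world has a successor (e.g. 1 R 1).
Reflexive (axiom T): yes — every world is R-related to itself.
Transitive (axiom 4): no — 1 R 4 and 4 R 2, but not 1 R 2.
Euclidean (axiom 5): no — 1 R 4 and 1 R 5, but not 4 R 5.
So F validates K, D, T; S4 would additionally require R to be transitive. The strongest is T.

T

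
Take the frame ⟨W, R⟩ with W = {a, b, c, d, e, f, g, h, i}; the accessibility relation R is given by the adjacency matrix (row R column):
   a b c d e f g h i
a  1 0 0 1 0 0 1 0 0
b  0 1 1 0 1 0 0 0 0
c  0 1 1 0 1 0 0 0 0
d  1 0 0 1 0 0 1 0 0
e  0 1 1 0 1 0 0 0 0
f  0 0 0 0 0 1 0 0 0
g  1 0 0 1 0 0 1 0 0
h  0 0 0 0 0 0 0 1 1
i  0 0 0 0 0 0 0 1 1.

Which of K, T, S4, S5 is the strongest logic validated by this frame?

S5

Reflexive (axiom T): yes — every world is R-related to itself.
Transitive (axiom 4): yes — every two-step R-path is closed by a direct edge.
Euclidean (axiom 5): yes — any two successors of a common world are R-related.
So F validates K, T, S4, S5. The strongest is S5.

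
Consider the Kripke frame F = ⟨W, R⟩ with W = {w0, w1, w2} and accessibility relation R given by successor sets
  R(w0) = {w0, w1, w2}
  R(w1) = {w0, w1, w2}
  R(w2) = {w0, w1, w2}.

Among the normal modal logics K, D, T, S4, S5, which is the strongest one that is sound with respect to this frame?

S5

Serial (axiom D): yes — every world has a successor (e.g. w0 R w0).
Reflexive (axiom T): yes — every world is R-related to itself.
Transitive (axiom 4): yes — every two-step R-path is closed by a direct edge.
Euclidean (axiom 5): yes — any two successors of a common world are R-related.
So F validates K, D, T, S4, S5. The strongest is S5.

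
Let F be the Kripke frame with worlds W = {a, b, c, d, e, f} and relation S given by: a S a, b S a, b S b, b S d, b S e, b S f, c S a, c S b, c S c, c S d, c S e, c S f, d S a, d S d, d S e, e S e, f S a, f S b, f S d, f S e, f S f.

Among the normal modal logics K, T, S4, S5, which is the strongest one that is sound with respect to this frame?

S4

Reflexive (axiom T): yes — every world is S-related to itself.
Transitive (axiom 4): yes — every two-step S-path is closed by a direct edge.
Euclidean (axiom 5): no — b S a and b S d, but not a S d.
So F validates K, T, S4; S5 would additionally require S to be Euclidean. The strongest is S4.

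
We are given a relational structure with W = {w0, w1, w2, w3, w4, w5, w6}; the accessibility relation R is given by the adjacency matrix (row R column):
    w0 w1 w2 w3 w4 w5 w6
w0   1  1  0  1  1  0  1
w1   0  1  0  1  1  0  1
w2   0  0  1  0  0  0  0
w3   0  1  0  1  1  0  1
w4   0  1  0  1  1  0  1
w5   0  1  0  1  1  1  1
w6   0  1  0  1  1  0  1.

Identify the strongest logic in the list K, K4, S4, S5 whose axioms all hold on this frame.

Transitive (axiom 4): yes — every two-step R-path is closed by a direct edge.
Reflexive (axiom T): yes — every world is R-related to itself.
Euclidean (axiom 5): no — w0 R w1 and w0 R w0, but not w1 R w0.
So F validates K, K4, S4; S5 would additionally require R to be Euclidean. The strongest is S4.

S4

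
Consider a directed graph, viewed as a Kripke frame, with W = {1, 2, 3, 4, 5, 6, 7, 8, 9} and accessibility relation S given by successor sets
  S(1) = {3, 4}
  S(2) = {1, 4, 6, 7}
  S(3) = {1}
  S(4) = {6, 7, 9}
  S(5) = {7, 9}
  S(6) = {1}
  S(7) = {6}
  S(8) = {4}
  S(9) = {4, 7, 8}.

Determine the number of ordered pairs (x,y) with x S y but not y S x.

14

Enumerating: (1,4), (2,1), (2,4), (2,6), (2,7), (4,6), (4,7), (5,7), (5,9), (6,1), (7,6), (8,4), (9,7), (9,8).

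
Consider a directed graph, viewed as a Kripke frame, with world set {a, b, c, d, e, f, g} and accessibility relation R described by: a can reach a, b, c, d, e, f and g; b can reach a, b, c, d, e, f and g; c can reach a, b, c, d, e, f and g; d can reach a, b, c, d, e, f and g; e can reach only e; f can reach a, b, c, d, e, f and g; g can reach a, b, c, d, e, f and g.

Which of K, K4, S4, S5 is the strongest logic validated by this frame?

Transitive (axiom 4): yes — every two-step R-path is closed by a direct edge.
Reflexive (axiom T): yes — every world is R-related to itself.
Euclidean (axiom 5): no — a R e and a R b, but not e R b.
So F validates K, K4, S4; S5 would additionally require R to be Euclidean. The strongest is S4.

S4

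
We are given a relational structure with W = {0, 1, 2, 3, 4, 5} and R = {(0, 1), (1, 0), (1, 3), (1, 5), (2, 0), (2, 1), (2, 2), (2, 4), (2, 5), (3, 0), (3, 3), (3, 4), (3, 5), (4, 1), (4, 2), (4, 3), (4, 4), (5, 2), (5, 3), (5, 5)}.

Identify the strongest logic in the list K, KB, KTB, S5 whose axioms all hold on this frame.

K

Symmetric (axiom B): no — 1 R 3 but not 3 R 1.
Reflexive (axiom T): no — 0 is not related to itself.
Euclidean (axiom 5): no — 1 R 0 and 1 R 3, but not 0 R 3.
So F validates K; KB would additionally require R to be symmetric. The strongest is K.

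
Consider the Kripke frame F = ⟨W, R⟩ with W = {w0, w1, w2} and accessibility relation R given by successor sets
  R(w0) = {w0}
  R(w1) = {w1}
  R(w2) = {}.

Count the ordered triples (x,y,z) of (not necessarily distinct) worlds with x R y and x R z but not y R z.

0

R is Euclidean; there are no such tuples.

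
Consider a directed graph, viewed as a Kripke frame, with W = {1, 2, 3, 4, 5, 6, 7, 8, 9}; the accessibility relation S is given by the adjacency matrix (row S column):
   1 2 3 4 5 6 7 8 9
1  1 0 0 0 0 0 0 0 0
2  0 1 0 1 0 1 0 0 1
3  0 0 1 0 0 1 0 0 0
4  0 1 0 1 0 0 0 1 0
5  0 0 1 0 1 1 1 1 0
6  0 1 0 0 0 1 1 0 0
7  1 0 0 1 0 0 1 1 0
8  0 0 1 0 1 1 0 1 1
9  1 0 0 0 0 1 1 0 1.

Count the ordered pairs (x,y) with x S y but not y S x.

Enumerating: (2,9), (3,6), (4,8), (5,3), (5,6), (5,7), (6,7), (7,1), (7,4), (7,8), (8,3), (8,6), (8,9), (9,1), (9,6), (9,7).

16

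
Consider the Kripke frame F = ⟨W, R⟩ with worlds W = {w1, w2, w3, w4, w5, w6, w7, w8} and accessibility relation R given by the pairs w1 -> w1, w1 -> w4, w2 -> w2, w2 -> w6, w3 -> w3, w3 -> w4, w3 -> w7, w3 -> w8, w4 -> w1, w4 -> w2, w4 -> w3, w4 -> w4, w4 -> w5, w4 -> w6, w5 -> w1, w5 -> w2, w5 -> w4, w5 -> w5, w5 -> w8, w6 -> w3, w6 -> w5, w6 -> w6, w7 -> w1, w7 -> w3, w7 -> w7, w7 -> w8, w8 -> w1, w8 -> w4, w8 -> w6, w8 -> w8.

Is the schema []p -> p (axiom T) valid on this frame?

Yes

By correspondence theory, T is valid on a frame iff R is reflexive.
Reflexive: yes — every world is R-related to itself.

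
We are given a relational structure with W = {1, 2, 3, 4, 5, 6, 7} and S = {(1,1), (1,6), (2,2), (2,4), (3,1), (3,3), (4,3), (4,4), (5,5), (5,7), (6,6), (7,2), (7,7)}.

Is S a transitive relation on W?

Transitive: no — 2 S 4 and 4 S 3, but not 2 S 3.

No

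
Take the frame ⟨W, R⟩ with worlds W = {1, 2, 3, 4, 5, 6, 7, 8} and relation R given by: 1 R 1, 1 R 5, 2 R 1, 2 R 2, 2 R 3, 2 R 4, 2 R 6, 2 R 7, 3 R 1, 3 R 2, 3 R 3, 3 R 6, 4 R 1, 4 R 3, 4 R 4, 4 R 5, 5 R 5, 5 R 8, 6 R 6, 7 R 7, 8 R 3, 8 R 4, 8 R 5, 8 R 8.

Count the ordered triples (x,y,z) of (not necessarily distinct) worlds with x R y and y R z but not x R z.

Enumerating: (1,5,8), (2,1,5), (2,4,5), (3,1,5), (3,2,4), (3,2,7), (4,3,2), (4,3,6), (4,5,8), (5,8,3), (5,8,4), (8,3,1), (8,3,2), (8,3,6), (8,4,1).

15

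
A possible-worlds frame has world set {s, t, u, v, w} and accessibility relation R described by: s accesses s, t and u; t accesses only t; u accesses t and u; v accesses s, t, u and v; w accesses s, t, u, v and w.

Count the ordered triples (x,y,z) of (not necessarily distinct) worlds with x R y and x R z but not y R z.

Enumerating: (s,t,s), (s,t,u), (s,u,s), (u,t,u), (v,s,v), (v,t,s), (v,t,u), (v,t,v), (v,u,s), (v,u,v), (w,s,v), (w,s,w), … and 8 more.
Total: 20.

20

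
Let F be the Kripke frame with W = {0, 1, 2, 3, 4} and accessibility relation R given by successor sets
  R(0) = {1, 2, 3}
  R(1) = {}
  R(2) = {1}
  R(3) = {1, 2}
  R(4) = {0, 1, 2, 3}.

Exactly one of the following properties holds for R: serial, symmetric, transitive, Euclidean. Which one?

Serial: no — 1 has no R-successor.
Symmetric: no — 0 R 1 but not 1 R 0.
Transitive: yes — every two-step R-path is closed by a direct edge.
Euclidean: no — 0 R 1 and 0 R 2, but not 1 R 2.
Only transitive holds.

transitive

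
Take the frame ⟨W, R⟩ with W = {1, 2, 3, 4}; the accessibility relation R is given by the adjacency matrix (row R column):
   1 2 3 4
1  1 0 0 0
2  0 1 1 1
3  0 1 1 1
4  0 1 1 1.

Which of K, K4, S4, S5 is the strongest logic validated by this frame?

S5

Transitive (axiom 4): yes — every two-step R-path is closed by a direct edge.
Reflexive (axiom T): yes — every world is R-related to itself.
Euclidean (axiom 5): yes — any two successors of a common world are R-related.
So F validates K, K4, S4, S5. The strongest is S5.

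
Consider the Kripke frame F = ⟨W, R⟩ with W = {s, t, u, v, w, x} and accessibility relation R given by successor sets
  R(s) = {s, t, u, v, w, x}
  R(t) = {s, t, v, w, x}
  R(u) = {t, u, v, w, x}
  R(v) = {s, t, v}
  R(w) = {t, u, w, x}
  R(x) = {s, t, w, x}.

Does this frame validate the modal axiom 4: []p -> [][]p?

No

By correspondence theory, 4 is valid on a frame iff R is transitive.
Transitive: no — t R s and s R u, but not t R u.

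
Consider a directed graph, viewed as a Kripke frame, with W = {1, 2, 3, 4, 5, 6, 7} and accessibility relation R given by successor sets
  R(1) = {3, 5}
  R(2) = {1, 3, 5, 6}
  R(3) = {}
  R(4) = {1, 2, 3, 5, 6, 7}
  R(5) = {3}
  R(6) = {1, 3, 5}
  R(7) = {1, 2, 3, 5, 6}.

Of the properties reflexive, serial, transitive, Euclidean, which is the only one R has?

transitive

Reflexive: no — 1 is not related to itself.
Serial: no — 3 has no R-successor.
Transitive: yes — every two-step R-path is closed by a direct edge.
Euclidean: no — 1 R 3 and 1 R 5, but not 3 R 5.
Only transitive holds.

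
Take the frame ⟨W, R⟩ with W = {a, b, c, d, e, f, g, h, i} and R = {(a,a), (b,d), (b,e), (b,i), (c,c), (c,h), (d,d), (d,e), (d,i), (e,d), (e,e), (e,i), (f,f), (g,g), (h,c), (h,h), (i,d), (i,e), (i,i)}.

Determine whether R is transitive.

Yes

Transitive: yes — every two-step R-path is closed by a direct edge.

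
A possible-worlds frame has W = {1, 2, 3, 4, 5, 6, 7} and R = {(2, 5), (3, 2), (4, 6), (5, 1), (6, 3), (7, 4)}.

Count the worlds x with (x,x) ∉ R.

7

Enumerating: 1, 2, 3, 4, 5, 6, 7.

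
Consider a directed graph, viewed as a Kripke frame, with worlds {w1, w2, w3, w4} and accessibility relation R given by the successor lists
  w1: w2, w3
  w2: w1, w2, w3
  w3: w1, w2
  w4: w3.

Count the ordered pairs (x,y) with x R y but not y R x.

1

Enumerating: (w4,w3).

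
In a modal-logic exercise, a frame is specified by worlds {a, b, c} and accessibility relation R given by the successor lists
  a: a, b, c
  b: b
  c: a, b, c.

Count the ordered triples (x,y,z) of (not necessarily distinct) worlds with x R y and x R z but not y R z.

Enumerating: (a,b,a), (a,b,c), (c,b,a), (c,b,c).

4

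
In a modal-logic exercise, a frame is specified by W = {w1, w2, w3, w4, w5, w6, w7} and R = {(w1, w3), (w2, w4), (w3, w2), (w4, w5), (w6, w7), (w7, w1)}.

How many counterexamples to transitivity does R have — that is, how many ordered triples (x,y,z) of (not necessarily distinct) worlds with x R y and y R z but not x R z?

Enumerating: (w1,w3,w2), (w2,w4,w5), (w3,w2,w4), (w6,w7,w1), (w7,w1,w3).

5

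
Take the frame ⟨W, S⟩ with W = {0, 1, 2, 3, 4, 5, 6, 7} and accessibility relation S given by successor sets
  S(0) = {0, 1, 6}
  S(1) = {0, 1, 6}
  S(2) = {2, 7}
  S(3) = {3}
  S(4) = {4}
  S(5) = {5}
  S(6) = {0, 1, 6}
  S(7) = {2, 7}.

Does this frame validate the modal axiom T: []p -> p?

By correspondence theory, T is valid on a frame iff S is reflexive.
Reflexive: yes — every world is S-related to itself.

Yes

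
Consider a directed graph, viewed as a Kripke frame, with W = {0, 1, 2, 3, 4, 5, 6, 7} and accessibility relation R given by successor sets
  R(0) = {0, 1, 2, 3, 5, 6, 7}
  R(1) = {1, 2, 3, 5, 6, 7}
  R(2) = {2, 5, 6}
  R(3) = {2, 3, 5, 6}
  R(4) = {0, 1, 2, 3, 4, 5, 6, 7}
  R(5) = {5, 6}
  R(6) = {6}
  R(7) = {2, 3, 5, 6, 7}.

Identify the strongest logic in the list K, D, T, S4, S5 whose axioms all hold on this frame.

S4

Serial (axiom D): yes — every world has a successor (e.g. 0 R 0).
Reflexive (axiom T): yes — every world is R-related to itself.
Transitive (axiom 4): yes — every two-step R-path is closed by a direct edge.
Euclidean (axiom 5): no — 0 R 2 and 0 R 1, but not 2 R 1.
So F validates K, D, T, S4; S5 would additionally require R to be Euclidean. The strongest is S4.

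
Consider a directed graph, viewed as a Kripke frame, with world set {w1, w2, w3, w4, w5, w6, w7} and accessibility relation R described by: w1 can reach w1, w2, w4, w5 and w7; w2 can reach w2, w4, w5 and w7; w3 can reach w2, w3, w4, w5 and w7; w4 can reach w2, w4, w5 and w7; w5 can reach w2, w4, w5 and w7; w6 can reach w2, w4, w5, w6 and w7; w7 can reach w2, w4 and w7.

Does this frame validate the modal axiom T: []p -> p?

Yes

The schema T characterises exactly the reflexive frames.
Reflexive: yes — every world is R-related to itself.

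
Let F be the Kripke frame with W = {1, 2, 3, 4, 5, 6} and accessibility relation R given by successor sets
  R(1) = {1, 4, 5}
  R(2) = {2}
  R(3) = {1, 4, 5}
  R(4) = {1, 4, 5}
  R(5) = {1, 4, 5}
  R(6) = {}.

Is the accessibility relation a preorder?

No

Reflexive: no — 3 is not related to itself.
Transitive: yes — every two-step R-path is closed by a direct edge.
So R is not a preorder.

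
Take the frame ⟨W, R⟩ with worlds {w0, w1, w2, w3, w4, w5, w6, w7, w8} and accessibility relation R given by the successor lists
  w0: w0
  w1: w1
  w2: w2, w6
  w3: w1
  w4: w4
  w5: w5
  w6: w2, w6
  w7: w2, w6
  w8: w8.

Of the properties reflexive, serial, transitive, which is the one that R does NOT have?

reflexive

Reflexive: no — w3 is not related to itself.
Serial: yes — every world has a successor (e.g. w0 R w0).
Transitive: yes — every two-step R-path is closed by a direct edge.
Only reflexive fails.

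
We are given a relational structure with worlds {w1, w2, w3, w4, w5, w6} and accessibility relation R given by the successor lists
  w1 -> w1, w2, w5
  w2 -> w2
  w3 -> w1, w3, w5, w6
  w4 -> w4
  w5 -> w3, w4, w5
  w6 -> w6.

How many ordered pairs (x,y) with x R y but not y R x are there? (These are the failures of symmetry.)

5

Enumerating: (w1,w2), (w1,w5), (w3,w1), (w3,w6), (w5,w4).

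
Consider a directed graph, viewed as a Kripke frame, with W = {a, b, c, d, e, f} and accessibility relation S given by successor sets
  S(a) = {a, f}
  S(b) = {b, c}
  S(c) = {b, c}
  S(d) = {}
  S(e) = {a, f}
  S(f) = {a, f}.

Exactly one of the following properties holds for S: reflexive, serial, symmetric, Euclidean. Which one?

Euclidean

Reflexive: no — d is not related to itself.
Serial: no — d has no S-successor.
Symmetric: no — e S a but not a S e.
Euclidean: yes — any two successors of a common world are S-related.
Only Euclidean holds.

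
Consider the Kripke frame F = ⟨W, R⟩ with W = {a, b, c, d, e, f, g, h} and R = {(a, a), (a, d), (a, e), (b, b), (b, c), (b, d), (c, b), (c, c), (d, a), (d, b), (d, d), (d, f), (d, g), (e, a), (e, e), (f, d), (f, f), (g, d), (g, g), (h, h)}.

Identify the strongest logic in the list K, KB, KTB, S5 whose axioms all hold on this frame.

KTB

Symmetric (axiom B): yes — every pair in R has its reverse in R.
Reflexive (axiom T): yes — every world is R-related to itself.
Euclidean (axiom 5): no — a R d and a R e, but not d R e.
So F validates K, KB, KTB; S5 would additionally require R to be Euclidean. The strongest is KTB.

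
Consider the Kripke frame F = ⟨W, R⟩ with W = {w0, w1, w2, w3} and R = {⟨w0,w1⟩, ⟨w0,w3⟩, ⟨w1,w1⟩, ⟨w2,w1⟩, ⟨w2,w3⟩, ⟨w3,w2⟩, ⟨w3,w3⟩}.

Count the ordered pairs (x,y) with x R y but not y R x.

3

Enumerating: (w0,w1), (w0,w3), (w2,w1).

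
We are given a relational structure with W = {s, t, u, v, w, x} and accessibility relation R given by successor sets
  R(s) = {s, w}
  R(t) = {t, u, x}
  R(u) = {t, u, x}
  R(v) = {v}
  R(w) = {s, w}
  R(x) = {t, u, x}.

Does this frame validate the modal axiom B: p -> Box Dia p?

Axiom B corresponds to the accessibility relation being symmetric.
Symmetric: yes — every pair in R has its reverse in R.

Yes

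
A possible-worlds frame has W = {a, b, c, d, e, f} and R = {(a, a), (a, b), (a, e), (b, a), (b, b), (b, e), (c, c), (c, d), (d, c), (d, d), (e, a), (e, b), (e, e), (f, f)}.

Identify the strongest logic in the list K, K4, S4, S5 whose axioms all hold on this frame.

S5

Transitive (axiom 4): yes — every two-step R-path is closed by a direct edge.
Reflexive (axiom T): yes — every world is R-related to itself.
Euclidean (axiom 5): yes — any two successors of a common world are R-related.
So F validates K, K4, S4, S5. The strongest is S5.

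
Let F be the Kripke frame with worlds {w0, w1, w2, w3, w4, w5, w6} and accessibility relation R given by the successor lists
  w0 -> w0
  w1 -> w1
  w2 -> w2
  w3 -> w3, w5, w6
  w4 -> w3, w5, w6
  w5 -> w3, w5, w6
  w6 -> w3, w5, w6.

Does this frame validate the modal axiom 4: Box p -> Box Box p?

Yes

The schema 4 characterises exactly the transitive frames.
Transitive: yes — every two-step R-path is closed by a direct edge.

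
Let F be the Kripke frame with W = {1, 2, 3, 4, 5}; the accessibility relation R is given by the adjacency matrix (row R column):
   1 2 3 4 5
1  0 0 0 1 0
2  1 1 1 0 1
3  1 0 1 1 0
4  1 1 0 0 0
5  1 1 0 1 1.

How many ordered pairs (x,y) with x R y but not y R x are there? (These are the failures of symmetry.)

Enumerating: (2,1), (2,3), (3,1), (3,4), (4,2), (5,1), (5,4).

7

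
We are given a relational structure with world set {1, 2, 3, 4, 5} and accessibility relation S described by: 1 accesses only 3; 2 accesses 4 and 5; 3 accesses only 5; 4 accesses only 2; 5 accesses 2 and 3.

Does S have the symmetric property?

Symmetric: no — 1 S 3 but not 3 S 1.

No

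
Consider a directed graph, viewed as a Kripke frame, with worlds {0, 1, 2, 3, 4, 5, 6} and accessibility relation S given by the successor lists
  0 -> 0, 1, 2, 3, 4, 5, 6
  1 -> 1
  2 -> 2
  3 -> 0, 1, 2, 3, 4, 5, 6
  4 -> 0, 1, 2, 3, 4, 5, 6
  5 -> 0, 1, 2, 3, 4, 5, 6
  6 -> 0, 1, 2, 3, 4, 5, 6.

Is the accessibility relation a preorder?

Reflexive: yes — every world is S-related to itself.
Transitive: yes — every two-step S-path is closed by a direct edge.
So S is a preorder.

Yes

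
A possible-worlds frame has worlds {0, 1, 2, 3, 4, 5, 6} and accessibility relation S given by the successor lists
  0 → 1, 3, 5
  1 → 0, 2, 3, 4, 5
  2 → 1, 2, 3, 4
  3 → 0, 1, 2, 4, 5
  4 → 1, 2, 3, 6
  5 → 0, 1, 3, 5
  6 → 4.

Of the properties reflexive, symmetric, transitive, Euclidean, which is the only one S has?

symmetric

Reflexive: no — 0 is not related to itself.
Symmetric: yes — every pair in S has its reverse in S.
Transitive: no — 0 S 1 and 1 S 2, but not 0 S 2.
Euclidean: no — 1 S 0 and 1 S 2, but not 0 S 2.
Only symmetric holds.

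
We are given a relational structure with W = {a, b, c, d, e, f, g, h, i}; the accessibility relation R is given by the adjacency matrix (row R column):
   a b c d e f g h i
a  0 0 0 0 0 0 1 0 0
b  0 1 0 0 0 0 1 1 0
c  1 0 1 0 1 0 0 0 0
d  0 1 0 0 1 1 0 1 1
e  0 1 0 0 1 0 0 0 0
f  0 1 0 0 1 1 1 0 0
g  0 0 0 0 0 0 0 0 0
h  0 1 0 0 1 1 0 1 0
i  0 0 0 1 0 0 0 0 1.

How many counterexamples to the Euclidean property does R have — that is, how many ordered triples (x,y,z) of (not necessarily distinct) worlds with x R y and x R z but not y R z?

38

Enumerating: (a,g,g), (b,g,b), (b,g,g), (b,g,h), (b,h,g), (c,a,a), (c,a,c), (c,a,e), (c,e,a), (c,e,c), (d,b,e), (d,b,f), … and 26 more.
Total: 38.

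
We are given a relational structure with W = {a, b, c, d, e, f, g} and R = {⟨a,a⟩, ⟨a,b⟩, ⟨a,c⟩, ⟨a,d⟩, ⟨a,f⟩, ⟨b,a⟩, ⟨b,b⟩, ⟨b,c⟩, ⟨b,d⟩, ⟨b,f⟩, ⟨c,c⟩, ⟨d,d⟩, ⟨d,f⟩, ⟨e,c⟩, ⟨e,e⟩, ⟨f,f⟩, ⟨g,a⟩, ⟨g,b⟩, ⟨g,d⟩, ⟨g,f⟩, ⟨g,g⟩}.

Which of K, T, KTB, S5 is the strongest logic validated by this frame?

T

Reflexive (axiom T): yes — every world is R-related to itself.
Symmetric (axiom B): no — a R c but not c R a.
Euclidean (axiom 5): no — a R c and a R b, but not c R b.
So F validates K, T; KTB would additionally require R to be symmetric. The strongest is T.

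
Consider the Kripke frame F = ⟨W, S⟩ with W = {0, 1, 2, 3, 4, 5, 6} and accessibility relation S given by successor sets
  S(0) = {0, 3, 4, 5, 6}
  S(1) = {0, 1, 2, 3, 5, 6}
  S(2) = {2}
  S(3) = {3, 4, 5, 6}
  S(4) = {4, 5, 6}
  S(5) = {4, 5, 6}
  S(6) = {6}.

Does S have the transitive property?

Transitive: no — 1 S 0 and 0 S 4, but not 1 S 4.

No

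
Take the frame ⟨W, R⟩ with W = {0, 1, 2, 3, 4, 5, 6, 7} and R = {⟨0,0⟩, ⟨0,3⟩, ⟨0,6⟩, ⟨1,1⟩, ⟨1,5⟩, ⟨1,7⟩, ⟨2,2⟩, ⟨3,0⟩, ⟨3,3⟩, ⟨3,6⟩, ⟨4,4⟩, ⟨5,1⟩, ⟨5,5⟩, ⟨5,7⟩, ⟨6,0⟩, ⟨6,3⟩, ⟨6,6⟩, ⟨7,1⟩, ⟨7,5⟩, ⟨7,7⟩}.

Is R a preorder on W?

Reflexive: yes — every world is R-related to itself.
Transitive: yes — every two-step R-path is closed by a direct edge.
So R is a preorder.

Yes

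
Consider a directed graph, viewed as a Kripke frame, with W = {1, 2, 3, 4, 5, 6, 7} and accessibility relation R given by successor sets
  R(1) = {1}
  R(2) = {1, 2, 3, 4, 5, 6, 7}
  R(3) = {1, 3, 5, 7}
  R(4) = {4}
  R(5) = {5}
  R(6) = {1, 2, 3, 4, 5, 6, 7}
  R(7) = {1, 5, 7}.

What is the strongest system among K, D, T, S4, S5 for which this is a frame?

S4

Serial (axiom D): yes — every world has a successor (e.g. 1 R 1).
Reflexive (axiom T): yes — every world is R-related to itself.
Transitive (axiom 4): yes — every two-step R-path is closed by a direct edge.
Euclidean (axiom 5): no — 2 R 1 and 2 R 3, but not 1 R 3.
So F validates K, D, T, S4; S5 would additionally require R to be Euclidean. The strongest is S4.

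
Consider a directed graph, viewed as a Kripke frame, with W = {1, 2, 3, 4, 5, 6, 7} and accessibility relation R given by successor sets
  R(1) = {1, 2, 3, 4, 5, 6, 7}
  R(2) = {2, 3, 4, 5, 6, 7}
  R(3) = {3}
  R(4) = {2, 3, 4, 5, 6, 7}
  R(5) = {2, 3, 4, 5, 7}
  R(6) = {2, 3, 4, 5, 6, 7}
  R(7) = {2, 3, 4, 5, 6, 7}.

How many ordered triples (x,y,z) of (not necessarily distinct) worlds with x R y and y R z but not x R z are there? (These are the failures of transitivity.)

Enumerating: (5,2,6), (5,4,6), (5,7,6).

3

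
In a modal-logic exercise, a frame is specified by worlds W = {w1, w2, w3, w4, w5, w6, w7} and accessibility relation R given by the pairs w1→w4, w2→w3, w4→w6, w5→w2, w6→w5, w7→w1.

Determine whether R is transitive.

Transitive: no — w1 R w4 and w4 R w6, but not w1 R w6.

No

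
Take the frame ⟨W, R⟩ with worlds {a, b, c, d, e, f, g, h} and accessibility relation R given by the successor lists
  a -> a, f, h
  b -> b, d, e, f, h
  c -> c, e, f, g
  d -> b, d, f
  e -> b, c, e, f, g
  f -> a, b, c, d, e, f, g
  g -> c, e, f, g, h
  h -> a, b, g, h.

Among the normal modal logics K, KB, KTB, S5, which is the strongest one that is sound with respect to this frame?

KTB

Symmetric (axiom B): yes — every pair in R has its reverse in R.
Reflexive (axiom T): yes — every world is R-related to itself.
Euclidean (axiom 5): no — a R f and a R h, but not f R h.
So F validates K, KB, KTB; S5 would additionally require R to be Euclidean. The strongest is KTB.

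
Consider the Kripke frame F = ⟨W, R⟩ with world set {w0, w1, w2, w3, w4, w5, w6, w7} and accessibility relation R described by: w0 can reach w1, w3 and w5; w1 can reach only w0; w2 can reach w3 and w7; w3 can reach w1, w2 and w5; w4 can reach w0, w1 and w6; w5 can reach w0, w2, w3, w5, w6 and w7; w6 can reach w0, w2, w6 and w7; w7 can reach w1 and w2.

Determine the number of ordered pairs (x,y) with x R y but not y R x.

Enumerating: (w0,w3), (w3,w1), (w4,w0), (w4,w1), (w4,w6), (w5,w2), (w5,w6), (w5,w7), (w6,w0), (w6,w2), (w6,w7), (w7,w1).

12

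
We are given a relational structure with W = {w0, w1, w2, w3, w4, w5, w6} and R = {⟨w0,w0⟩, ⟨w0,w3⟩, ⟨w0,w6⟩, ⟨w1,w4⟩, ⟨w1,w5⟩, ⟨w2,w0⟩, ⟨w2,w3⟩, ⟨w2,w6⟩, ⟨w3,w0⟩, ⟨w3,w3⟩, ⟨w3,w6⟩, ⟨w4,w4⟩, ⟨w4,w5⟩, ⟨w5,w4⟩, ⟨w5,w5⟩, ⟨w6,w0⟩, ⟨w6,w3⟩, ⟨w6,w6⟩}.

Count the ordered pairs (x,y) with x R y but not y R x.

5

Enumerating: (w1,w4), (w1,w5), (w2,w0), (w2,w3), (w2,w6).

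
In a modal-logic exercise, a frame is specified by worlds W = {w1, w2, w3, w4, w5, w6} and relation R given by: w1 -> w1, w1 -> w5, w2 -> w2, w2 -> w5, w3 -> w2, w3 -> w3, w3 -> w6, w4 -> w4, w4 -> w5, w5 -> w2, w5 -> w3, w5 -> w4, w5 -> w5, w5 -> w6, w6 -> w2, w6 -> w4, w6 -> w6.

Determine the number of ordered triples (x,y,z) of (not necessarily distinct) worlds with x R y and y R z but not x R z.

14

Enumerating: (w1,w5,w2), (w1,w5,w3), (w1,w5,w4), (w1,w5,w6), (w2,w5,w3), (w2,w5,w4), (w2,w5,w6), (w3,w2,w5), (w3,w6,w4), (w4,w5,w2), (w4,w5,w3), (w4,w5,w6), (w6,w2,w5), (w6,w4,w5).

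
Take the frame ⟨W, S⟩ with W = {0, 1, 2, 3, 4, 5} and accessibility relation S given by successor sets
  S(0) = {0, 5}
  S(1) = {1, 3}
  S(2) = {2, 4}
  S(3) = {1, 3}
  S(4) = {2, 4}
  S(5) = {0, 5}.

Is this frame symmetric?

Symmetric: yes — every pair in S has its reverse in S.

Yes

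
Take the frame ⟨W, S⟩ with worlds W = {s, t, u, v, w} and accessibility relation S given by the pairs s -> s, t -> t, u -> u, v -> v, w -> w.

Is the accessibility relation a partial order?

Reflexive: yes — every world is S-related to itself.
Transitive: yes — every two-step S-path is closed by a direct edge.
Antisymmetric: yes — no distinct pair is related both ways.
So S is a partial order.

Yes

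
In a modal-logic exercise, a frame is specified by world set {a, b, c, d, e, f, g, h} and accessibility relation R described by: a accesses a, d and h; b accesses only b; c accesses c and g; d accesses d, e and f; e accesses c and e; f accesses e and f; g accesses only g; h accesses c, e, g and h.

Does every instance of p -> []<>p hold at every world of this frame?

The schema B characterises exactly the symmetric frames.
Symmetric: no — a R d but not d R a.

No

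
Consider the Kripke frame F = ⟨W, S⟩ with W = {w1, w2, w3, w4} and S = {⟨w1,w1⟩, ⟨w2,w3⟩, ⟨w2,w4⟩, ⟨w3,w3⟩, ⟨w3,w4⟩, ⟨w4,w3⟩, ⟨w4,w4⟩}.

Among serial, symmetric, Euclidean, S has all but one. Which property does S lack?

Serial: yes — every world has a successor (e.g. w1 S w1).
Symmetric: no — w2 S w3 but not w3 S w2.
Euclidean: yes — any two successors of a common world are S-related.
Only symmetric fails.

symmetric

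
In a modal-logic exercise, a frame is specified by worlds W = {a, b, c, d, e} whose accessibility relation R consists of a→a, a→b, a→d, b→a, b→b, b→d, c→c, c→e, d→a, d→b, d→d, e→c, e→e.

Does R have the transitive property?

Transitive: yes — every two-step R-path is closed by a direct edge.

Yes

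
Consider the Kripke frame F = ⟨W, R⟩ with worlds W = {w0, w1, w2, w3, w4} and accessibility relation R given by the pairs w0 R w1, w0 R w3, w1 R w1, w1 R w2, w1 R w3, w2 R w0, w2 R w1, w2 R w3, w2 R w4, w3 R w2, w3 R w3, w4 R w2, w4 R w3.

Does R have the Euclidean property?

No

Euclidean: no — w0 R w3 and w0 R w1, but not w3 R w1.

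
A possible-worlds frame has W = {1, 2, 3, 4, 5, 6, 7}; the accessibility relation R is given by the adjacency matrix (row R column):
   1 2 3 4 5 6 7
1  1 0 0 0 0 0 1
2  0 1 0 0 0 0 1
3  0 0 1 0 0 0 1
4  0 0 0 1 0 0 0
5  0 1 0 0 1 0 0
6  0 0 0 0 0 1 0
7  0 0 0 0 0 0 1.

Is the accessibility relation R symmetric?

Symmetric: no — 1 R 7 but not 7 R 1.

No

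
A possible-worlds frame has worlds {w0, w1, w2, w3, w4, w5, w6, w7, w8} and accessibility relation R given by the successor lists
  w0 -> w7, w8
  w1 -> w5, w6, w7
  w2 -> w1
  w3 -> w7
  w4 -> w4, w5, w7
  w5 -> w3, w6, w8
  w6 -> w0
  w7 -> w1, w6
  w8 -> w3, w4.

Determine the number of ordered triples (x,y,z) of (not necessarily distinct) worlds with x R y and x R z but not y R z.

Enumerating: (w0,w7,w7), (w0,w7,w8), (w0,w8,w7), (w0,w8,w8), (w1,w5,w5), (w1,w5,w7), (w1,w6,w5), (w1,w6,w6), (w1,w6,w7), (w1,w7,w5), (w1,w7,w7), (w2,w1,w1), … and 22 more.
Total: 34.

34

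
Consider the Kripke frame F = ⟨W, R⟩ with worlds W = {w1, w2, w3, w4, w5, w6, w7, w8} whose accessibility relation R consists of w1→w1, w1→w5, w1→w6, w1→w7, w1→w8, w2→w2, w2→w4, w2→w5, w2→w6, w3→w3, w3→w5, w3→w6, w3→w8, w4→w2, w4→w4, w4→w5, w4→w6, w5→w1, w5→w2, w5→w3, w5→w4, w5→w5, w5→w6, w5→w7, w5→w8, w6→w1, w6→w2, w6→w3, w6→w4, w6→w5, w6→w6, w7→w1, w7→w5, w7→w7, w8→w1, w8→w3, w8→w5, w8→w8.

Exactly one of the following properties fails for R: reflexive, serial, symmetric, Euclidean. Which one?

Euclidean

Reflexive: yes — every world is R-related to itself.
Serial: yes — every world has a successor (e.g. w1 R w1).
Symmetric: yes — every pair in R has its reverse in R.
Euclidean: no — w1 R w6 and w1 R w7, but not w6 R w7.
Only Euclidean fails.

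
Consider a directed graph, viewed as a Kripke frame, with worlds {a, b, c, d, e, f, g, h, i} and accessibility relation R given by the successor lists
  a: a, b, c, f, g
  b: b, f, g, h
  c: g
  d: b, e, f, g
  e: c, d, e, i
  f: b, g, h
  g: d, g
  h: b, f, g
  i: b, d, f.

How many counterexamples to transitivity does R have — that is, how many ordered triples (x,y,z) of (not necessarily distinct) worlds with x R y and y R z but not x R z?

Enumerating: (a,b,h), (a,f,h), (a,g,d), (b,g,d), (c,g,d), (d,b,h), (d,e,c), (d,e,d), (d,e,i), (d,f,h), (d,g,d), (e,c,g), … and 20 more.
Total: 32.

32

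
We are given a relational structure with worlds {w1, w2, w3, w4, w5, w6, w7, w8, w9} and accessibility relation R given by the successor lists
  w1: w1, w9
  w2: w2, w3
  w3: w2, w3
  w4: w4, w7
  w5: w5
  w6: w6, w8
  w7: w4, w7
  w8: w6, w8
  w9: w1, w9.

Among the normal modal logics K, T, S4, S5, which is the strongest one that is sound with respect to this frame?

S5

Reflexive (axiom T): yes — every world is R-related to itself.
Transitive (axiom 4): yes — every two-step R-path is closed by a direct edge.
Euclidean (axiom 5): yes — any two successors of a common world are R-related.
So F validates K, T, S4, S5. The strongest is S5.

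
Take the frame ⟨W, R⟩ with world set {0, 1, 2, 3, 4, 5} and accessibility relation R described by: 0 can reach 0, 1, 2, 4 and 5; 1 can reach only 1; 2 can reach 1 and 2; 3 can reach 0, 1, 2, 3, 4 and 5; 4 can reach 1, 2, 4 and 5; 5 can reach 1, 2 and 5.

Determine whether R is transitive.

Yes

Transitive: yes — every two-step R-path is closed by a direct edge.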